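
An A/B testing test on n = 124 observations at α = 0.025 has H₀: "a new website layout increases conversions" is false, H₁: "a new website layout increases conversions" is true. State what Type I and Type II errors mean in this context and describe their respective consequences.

Type I (false positive): concluding that a new website layout increases conversions when it is not — rolling out a layout that doesn't actually help — wasted engineering effort. Type II (false negative): failing to conclude that a new website layout increases conversions when it is — discarding a layout that would have improved conversions — lost revenue. Which is costlier depends on domain priorities and is a judgement call rather than a statistical fact.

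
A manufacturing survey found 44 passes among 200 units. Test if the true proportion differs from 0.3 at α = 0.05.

p̂ = 0.22, p₀ = 0.3. z = (p̂ - p₀)/√(p₀(1-p₀)/n) = -2.469. Critical: ±1.96. Reject H₀.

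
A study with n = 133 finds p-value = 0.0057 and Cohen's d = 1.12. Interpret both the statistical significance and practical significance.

Statistically significant (p = 0.0057 < 0.05). Cohen's d = 1.12 indicates a large effect size. Both statistical and practical significance should be considered.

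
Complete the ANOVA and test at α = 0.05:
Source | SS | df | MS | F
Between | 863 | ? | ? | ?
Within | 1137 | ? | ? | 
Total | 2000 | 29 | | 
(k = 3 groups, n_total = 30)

df_between = 2, df_within = 27. MS_between = 431.5, MS_within = 42.11. F = 10.247, F_crit ≈ 3.354. Reject H₀.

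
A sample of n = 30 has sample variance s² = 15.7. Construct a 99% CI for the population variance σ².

df = 29. χ²_{0.005} = 52.336, χ²_{0.995} = 13.121. CI for σ² = ((n-1)s²/χ²_{α/2}, (n-1)s²/χ²_{1-α/2}) = (29·15.7/52.336, 29·15.7/13.121) = (8.7, 34.7)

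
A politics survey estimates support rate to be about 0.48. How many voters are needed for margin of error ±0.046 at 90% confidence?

n = z²p(1-p)/E² = 1.645²×0.48×0.52/0.046² = 319.2 → n = 320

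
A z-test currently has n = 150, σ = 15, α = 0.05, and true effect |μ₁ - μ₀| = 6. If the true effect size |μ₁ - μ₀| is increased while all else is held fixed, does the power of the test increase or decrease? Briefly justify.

Power increases: a larger true effect increases the non-centrality λ = |μ₁ - μ₀|/(σ/√n).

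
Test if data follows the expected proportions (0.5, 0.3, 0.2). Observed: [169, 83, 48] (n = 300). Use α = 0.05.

Expected: [150.0, 90.0, 60.0]. χ² = 5.351. df = 2, critical = 5.991. Fail to reject H₀.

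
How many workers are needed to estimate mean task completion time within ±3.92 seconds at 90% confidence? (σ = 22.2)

n = (z*σ/E)² = (1.645×22.2/3.92)² = 86.8 → n = 87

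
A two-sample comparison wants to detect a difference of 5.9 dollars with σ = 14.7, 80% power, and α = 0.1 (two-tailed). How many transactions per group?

n per group = 2(z_α/2 + z_β)²σ²/d² = 2×(1.645 + 0.84)²×14.7²/5.9² = 76.7 → n = 77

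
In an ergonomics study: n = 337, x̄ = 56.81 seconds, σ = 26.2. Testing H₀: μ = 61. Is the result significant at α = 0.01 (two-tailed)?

z = (56.81 - 61)/(26.2/√337) = -2.936. Since |z| > 2.576, significant at α = 0.01.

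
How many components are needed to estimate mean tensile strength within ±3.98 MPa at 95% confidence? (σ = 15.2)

n = (z*σ/E)² = (1.96×15.2/3.98)² = 56.03 → n = 57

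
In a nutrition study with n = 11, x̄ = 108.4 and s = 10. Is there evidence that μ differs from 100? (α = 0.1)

t = (x̄ - μ₀)/(s/√n) = (108.4 - 100)/(10/√11) = 2.786. df = 10, critical t = ±1.812. Reject H₀.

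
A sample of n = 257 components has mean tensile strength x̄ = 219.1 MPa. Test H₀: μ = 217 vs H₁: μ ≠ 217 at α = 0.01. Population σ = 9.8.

z = (x̄ - μ₀)/(σ/√n) = (219.1 - 217)/(9.8/√257) = 3.435. Critical value: ±2.576. Since |3.435| > 2.576, Reject H₀.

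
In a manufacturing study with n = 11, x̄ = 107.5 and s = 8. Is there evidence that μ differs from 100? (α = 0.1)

t = (x̄ - μ₀)/(s/√n) = (107.5 - 100)/(8/√11) = 3.109. df = 10, critical t = ±1.812. Reject H₀.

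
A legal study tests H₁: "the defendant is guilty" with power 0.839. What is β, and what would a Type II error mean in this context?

β = 1 - power = 1 - 0.839 = 0.161. A Type II error is failing to reject H₀ when H₀ is false (false negative) — here, failing to conclude that the defendant is guilty when in fact it is true. Consequence: acquitting a guilty person.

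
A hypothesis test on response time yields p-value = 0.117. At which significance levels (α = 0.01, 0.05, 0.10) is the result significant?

p = 0.117. Not significant at any of the given levels.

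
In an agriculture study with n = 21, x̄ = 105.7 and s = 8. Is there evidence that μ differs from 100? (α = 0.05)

t = (x̄ - μ₀)/(s/√n) = (105.7 - 100)/(8/√21) = 3.265. df = 20, critical t = ±2.086. Reject H₀.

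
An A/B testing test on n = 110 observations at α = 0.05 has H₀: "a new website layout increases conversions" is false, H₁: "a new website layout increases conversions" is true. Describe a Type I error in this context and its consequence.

Type I error: rejecting H₀ when it is true — concluding that a new website layout increases conversions when in fact it is not. Consequence: rolling out a layout that doesn't actually help — wasted engineering effort.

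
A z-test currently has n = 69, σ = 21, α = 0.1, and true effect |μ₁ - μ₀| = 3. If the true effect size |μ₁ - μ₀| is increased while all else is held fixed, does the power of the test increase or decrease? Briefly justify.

Power increases: a larger true effect increases the non-centrality λ = |μ₁ - μ₀|/(σ/√n).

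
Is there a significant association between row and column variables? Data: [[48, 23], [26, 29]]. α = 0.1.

χ² = 5.286. df = 1, critical = 2.706. Reject H₀. Variables are dependent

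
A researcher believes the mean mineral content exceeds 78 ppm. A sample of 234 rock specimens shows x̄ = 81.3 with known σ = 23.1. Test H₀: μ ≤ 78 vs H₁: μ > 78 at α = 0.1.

z = 2.185. Critical value: 1.28. Reject H₀.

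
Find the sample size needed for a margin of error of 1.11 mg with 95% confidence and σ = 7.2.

n = (z*σ/E)² = (1.96×7.2/1.11)² = 161.6 → n = 162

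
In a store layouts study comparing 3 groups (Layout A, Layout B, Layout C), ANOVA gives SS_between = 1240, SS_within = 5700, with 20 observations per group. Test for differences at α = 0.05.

df_between = 2, df_within = 57. F = MS_between/MS_within = 620.0/100.0 = 6.2. F_crit ≈ 3.159. Reject H₀. At least one mean differs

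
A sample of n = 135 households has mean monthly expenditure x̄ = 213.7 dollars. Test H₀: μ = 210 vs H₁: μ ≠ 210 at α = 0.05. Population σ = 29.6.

z = (x̄ - μ₀)/(σ/√n) = (213.7 - 210)/(29.6/√135) = 1.452. Critical value: ±1.96. Since |1.452| ≤ 1.96, Fail to reject H₀.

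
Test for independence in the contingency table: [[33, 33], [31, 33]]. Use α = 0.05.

χ² = 0.032. df = 1, critical = 3.841. Fail to reject H₀. No evidence of dependence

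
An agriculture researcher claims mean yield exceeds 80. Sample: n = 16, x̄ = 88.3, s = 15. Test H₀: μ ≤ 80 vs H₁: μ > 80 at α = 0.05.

t = (88.3 - 80)/(15/√16) = 2.213, df = 15. Critical t = 1.753. Reject H₀.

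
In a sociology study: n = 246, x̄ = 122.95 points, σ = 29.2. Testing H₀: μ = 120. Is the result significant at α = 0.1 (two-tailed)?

z = (122.95 - 120)/(29.2/√246) = 1.585. Since |z| ≤ 1.645, not significant at α = 0.1.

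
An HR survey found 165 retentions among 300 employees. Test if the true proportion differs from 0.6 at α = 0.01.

p̂ = 0.55, p₀ = 0.6. z = (p̂ - p₀)/√(p₀(1-p₀)/n) = -1.768. Critical: ±2.576. Fail to reject H₀.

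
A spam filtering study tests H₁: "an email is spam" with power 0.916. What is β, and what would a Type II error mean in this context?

β = 1 - power = 1 - 0.916 = 0.084. A Type II error is failing to reject H₀ when H₀ is false (false negative) — here, failing to conclude that an email is spam when in fact it is true. Consequence: a spam email lands in the inbox.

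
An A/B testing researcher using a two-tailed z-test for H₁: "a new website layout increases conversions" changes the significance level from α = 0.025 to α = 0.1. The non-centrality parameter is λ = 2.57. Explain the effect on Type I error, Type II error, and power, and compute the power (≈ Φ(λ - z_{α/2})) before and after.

Increasing α from 0.025 to 0.1:
• Type I error rate increases (α is the Type I rate by definition).
• Critical value moves from z_{α/2} = 2.241 to 1.645, so power = Φ(λ - z_{α/2}) goes from Φ(2.57 - 2.241) = 0.629 to Φ(2.57 - 1.645) = 0.823.
• Type II error rate β = 1 - power therefore decreases (0.371 → 0.177).
Appropriate when false negatives are costly — here, discarding a layout that would have improved conversions — lost revenue.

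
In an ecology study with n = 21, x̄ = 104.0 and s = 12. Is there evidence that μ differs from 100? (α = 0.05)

t = (x̄ - μ₀)/(s/√n) = (104.0 - 100)/(12/√21) = 1.528. df = 20, critical t = ±2.086. Fail to reject H₀.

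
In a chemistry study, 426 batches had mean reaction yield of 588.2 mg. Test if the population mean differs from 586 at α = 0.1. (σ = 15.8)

z = (x̄ - μ₀)/(σ/√n) = (588.2 - 586)/(15.8/√426) = 2.874. Critical value: ±1.645. Since |2.874| > 1.645, Reject H₀.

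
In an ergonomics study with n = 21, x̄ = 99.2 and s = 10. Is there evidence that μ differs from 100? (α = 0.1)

t = (x̄ - μ₀)/(s/√n) = (99.2 - 100)/(10/√21) = -0.367. df = 20, critical t = ±1.725. Fail to reject H₀.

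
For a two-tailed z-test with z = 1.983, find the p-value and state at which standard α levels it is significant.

p = 2·P(Z > |1.983|) = 2·(1 - Φ(1.983)) ≈ 0.0474. Significant at α = 0.1; Significant at α = 0.05.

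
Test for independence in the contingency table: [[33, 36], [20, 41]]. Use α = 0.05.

χ² = 3.033. df = 1, critical = 3.841. Fail to reject H₀. No evidence of dependence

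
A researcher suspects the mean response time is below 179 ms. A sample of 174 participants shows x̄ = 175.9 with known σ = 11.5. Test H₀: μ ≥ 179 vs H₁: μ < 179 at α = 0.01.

z = -3.556. Critical value: -2.33. Reject H₀.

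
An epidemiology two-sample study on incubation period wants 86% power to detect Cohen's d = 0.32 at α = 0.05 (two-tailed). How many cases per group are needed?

z_{α/2} = 1.96, z_β = Φ⁻¹(0.86) = 1.08. For small effect (d = 0.32): n per group = 2(z_{α/2} + z_β)²/d² = 2(1.96 + 1.08)²/0.32² = 180.5 → 181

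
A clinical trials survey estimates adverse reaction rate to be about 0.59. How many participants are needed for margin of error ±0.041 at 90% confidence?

n = z²p(1-p)/E² = 1.645²×0.59×0.41/0.041² = 389.4 → n = 390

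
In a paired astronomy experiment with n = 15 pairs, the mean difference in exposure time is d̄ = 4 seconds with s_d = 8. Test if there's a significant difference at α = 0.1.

t = d̄/(s_d/√n) = 4/(8/√15) = 1.936. df = 14, critical t = ±1.761. Reject H₀.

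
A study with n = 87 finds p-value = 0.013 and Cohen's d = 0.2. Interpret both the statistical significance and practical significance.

Statistically significant (p = 0.013 < 0.05). Cohen's d = 0.2 indicates a small effect size. Both statistical and practical significance should be considered.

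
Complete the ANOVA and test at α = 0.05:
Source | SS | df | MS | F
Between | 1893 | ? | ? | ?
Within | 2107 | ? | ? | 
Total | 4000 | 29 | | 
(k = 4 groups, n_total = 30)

df_between = 3, df_within = 26. MS_between = 631.0, MS_within = 81.04. F = 7.786, F_crit ≈ 2.975. Reject H₀.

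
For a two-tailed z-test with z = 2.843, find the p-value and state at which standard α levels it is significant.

p = 2·P(Z > |2.843|) = 2·(1 - Φ(2.843)) ≈ 0.0045. Significant at α = 0.1; Significant at α = 0.05; Significant at α = 0.01.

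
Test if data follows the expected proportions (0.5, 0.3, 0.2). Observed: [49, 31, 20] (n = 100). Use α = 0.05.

Expected: [50.0, 30.0, 20.0]. χ² = 0.053. df = 2, critical = 5.991. Fail to reject H₀.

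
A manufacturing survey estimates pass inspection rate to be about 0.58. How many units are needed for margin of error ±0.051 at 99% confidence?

n = z²p(1-p)/E² = 2.576²×0.58×0.42/0.051² = 621.5 → n = 622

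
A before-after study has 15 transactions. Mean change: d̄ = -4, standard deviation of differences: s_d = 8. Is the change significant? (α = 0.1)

t = d̄/(s_d/√n) = -4/(8/√15) = -1.936. df = 14, critical t = ±1.761. Reject H₀.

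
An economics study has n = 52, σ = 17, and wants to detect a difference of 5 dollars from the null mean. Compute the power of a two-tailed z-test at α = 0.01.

SE = σ/√n = 17/√52 = 2.357. Non-centrality λ = d/SE = 5/2.357 = 2.121. Power ≈ Φ(λ - z_{α/2}) = Φ(2.121 - 2.576) = Φ(-0.455) = 0.325.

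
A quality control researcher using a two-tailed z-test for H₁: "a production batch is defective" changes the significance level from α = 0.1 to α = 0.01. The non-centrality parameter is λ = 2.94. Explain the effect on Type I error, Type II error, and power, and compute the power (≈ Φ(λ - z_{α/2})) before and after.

Decreasing α from 0.1 to 0.01:
• Type I error rate decreases (α is the Type I rate by definition).
• Critical value moves from z_{α/2} = 1.645 to 2.576, so power = Φ(λ - z_{α/2}) goes from Φ(2.94 - 1.645) = 0.902 to Φ(2.94 - 2.576) = 0.642.
• Type II error rate β = 1 - power therefore increases (0.098 → 0.358).
Appropriate when false positives are costly — here, scrapping a good batch — wasted material and cost for no reason.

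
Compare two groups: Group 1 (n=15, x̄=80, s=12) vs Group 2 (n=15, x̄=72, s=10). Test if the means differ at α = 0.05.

Pooled sp = 11.05. t = 1.984, df = 28. Critical t = ±2.048. Fail to reject H₀.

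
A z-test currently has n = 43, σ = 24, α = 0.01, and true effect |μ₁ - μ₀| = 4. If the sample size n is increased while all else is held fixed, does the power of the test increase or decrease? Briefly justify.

Power increases: a larger n shrinks the standard error σ/√n, moving the sampling distribution under H₁ further from the critical value.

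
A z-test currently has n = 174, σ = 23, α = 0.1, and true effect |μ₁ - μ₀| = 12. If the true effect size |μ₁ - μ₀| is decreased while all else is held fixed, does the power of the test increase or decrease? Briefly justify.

Power decreases: a smaller true effect decreases the non-centrality λ = |μ₁ - μ₀|/(σ/√n).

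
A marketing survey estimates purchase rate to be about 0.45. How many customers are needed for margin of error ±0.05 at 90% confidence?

n = z²p(1-p)/E² = 1.645²×0.45×0.55/0.05² = 267.9 → n = 268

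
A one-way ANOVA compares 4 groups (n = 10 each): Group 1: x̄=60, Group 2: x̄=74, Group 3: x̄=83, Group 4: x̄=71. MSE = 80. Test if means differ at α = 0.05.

Grand mean = 72.0. SS_between = 2700.0, MS_between = 900.0. F = 11.25, F_crit ≈ 2.866. Reject H₀.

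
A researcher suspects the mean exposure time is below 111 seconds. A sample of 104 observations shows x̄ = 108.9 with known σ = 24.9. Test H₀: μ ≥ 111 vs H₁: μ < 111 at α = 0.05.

z = -0.86. Critical value: -1.645. Fail to reject H₀.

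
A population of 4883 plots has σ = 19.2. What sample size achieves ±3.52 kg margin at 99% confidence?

Without FPC: n₀ = (2.576×19.2/3.52)² = 197.428. With FPC: n = n₀N/(n₀+N-1) = 189.8 → n = 190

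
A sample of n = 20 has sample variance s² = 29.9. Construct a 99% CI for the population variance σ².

df = 19. χ²_{0.005} = 38.582, χ²_{0.995} = 6.844. CI for σ² = ((n-1)s²/χ²_{α/2}, (n-1)s²/χ²_{1-α/2}) = (19·29.9/38.582, 19·29.9/6.844) = (14.72, 83.01)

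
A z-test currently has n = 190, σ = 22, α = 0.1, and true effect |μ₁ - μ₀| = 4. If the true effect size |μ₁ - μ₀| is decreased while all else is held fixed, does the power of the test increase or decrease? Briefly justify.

Power decreases: a smaller true effect decreases the non-centrality λ = |μ₁ - μ₀|/(σ/√n).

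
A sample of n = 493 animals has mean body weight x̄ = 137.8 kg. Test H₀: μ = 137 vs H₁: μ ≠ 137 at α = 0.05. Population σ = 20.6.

z = (x̄ - μ₀)/(σ/√n) = (137.8 - 137)/(20.6/√493) = 0.862. Critical value: ±1.96. Since |0.862| ≤ 1.96, Fail to reject H₀.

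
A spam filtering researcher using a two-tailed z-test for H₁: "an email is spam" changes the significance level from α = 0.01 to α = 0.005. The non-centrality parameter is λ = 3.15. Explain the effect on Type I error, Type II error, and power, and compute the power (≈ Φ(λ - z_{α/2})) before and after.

Decreasing α from 0.01 to 0.005:
• Type I error rate decreases (α is the Type I rate by definition).
• Critical value moves from z_{α/2} = 2.576 to 2.807, so power = Φ(λ - z_{α/2}) goes from Φ(3.15 - 2.576) = 0.717 to Φ(3.15 - 2.807) = 0.634.
• Type II error rate β = 1 - power therefore increases (0.283 → 0.366).
Appropriate when false positives are costly — here, a legitimate email is sent to the spam folder and the user misses it.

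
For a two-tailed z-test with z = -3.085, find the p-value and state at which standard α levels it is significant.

p = 2·P(Z > |-3.085|) = 2·(1 - Φ(3.085)) ≈ 0.002. Significant at α = 0.1; Significant at α = 0.05; Significant at α = 0.01.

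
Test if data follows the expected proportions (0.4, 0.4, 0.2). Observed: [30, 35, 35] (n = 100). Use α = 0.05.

Expected: [40.0, 40.0, 20.0]. χ² = 14.375. df = 2, critical = 5.991. Reject H₀.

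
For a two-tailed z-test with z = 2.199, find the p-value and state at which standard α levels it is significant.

p = 2·P(Z > |2.199|) = 2·(1 - Φ(2.199)) ≈ 0.0279. Significant at α = 0.1; Significant at α = 0.05.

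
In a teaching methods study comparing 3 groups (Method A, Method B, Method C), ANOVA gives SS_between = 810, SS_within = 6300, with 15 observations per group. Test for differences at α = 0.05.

df_between = 2, df_within = 42. F = MS_between/MS_within = 405.0/150.0 = 2.7. F_crit ≈ 3.22. Fail to reject H₀.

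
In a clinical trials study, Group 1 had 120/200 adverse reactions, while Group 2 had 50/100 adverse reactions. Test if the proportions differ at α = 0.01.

p̂₁ = 0.6, p̂₂ = 0.5, pooled p̂ = 0.567. z = 1.648. Critical: ±2.576. Fail to reject H₀.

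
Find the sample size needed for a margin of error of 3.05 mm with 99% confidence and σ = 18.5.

n = (z*σ/E)² = (2.576×18.5/3.05)² = 244.1 → n = 245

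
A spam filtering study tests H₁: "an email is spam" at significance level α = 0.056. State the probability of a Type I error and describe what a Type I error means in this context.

P(Type I error) = α = 0.056. A Type I error is rejecting H₀ when H₀ is actually true (false positive) — here, concluding that an email is spam when in fact this is not the case. Consequence: a legitimate email is sent to the spam folder and the user misses it.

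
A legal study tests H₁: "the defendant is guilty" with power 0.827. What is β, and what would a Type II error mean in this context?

β = 1 - power = 1 - 0.827 = 0.173. A Type II error is failing to reject H₀ when H₀ is false (false negative) — here, failing to conclude that the defendant is guilty when in fact it is true. Consequence: acquitting a guilty person.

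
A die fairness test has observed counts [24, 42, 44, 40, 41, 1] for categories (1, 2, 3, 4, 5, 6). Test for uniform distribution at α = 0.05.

Expected = 32 each. χ² = Σ(O-E)²/E = 44.188. df = 5, critical value = 11.07. Reject H₀.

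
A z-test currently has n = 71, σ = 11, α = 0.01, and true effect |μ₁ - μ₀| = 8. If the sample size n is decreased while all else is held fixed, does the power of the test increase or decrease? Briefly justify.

Power decreases: a smaller n inflates the standard error σ/√n, pulling the sampling distribution under H₁ back toward the critical value.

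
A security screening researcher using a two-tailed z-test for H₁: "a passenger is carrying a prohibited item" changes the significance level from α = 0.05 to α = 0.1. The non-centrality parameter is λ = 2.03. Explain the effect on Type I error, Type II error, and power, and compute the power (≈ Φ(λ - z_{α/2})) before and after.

Increasing α from 0.05 to 0.1:
• Type I error rate increases (α is the Type I rate by definition).
• Critical value moves from z_{α/2} = 1.96 to 1.645, so power = Φ(λ - z_{α/2}) goes from Φ(2.03 - 1.96) = 0.528 to Φ(2.03 - 1.645) = 0.65.
• Type II error rate β = 1 - power therefore decreases (0.472 → 0.35).
Appropriate when false negatives are costly — here, letting a prohibited item through — security breach.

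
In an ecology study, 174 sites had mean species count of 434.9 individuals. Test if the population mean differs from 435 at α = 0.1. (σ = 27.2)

z = (x̄ - μ₀)/(σ/√n) = (434.9 - 435)/(27.2/√174) = -0.048. Critical value: ±1.645. Since |-0.048| ≤ 1.645, Fail to reject H₀.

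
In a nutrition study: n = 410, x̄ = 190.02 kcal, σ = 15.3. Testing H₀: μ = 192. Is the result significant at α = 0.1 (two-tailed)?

z = (190.02 - 192)/(15.3/√410) = -2.62. Since |z| > 1.645, significant at α = 0.1.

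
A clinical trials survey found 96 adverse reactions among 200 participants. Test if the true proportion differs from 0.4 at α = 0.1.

p̂ = 0.48, p₀ = 0.4. z = (p̂ - p₀)/√(p₀(1-p₀)/n) = 2.309. Critical: ±1.645. Reject H₀.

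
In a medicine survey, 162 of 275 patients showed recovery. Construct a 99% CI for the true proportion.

p̂ = 0.589. CI = p̂ ± z*√(p̂(1-p̂)/n) = (0.513, 0.666)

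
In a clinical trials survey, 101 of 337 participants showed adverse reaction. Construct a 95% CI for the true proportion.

p̂ = 0.3. CI = p̂ ± z*√(p̂(1-p̂)/n) = (0.251, 0.349)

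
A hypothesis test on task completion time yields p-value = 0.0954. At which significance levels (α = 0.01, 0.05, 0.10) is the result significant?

p = 0.0954. Significant at: α = 0.1.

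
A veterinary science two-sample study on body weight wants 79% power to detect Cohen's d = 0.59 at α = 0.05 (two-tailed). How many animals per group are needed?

z_{α/2} = 1.96, z_β = Φ⁻¹(0.79) = 0.806. For medium effect (d = 0.59): n per group = 2(z_{α/2} + z_β)²/d² = 2(1.96 + 0.806)²/0.59² = 44.0 → 44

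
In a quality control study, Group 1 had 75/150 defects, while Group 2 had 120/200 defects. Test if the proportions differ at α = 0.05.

p̂₁ = 0.5, p̂₂ = 0.6, pooled p̂ = 0.557. z = -1.864. Critical: ±1.96. Fail to reject H₀.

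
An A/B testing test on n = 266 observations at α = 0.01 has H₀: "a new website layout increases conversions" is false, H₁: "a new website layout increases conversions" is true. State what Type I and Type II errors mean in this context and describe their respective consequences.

Type I (false positive): concluding that a new website layout increases conversions when it is not — rolling out a layout that doesn't actually help — wasted engineering effort. Type II (false negative): failing to conclude that a new website layout increases conversions when it is — discarding a layout that would have improved conversions — lost revenue. Which is costlier depends on domain priorities and is a judgement call rather than a statistical fact.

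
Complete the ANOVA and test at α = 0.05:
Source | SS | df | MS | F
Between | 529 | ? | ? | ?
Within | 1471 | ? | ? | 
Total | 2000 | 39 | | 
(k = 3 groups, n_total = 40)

df_between = 2, df_within = 37. MS_between = 264.5, MS_within = 39.76. F = 6.653, F_crit ≈ 3.252. Reject H₀.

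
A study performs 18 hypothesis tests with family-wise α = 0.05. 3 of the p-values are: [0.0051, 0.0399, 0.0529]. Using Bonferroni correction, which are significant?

Bonferroni α = 0.05/18 = 0.00278. None of the given p-values are significant.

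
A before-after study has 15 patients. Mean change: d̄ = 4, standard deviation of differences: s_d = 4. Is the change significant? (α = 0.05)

t = d̄/(s_d/√n) = 4/(4/√15) = 3.873. df = 14, critical t = ±2.145. Reject H₀.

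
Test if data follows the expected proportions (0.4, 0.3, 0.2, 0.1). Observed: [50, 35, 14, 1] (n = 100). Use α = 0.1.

Expected: [40.0, 30.0, 20.0, 10.0]. χ² = 13.233. df = 3, critical = 6.251. Reject H₀.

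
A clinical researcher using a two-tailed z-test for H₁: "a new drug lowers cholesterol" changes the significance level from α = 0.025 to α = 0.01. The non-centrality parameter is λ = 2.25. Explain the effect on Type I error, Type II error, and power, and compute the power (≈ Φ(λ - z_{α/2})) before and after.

Decreasing α from 0.025 to 0.01:
• Type I error rate decreases (α is the Type I rate by definition).
• Critical value moves from z_{α/2} = 2.241 to 2.576, so power = Φ(λ - z_{α/2}) goes from Φ(2.25 - 2.241) = 0.504 to Φ(2.25 - 2.576) = 0.372.
• Type II error rate β = 1 - power therefore increases (0.496 → 0.628).
Appropriate when false positives are costly — here, approving an ineffective drug — patients take a useless medication and may skip effective alternatives.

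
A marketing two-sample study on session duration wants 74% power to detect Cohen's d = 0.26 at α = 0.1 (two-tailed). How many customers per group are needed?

z_{α/2} = 1.645, z_β = Φ⁻¹(0.74) = 0.643. For small effect (d = 0.26): n per group = 2(z_{α/2} + z_β)²/d² = 2(1.645 + 0.643)²/0.26² = 154.9 → 155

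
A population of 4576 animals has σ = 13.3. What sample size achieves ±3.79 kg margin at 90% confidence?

Without FPC: n₀ = (1.645×13.3/3.79)² = 33.324. With FPC: n = n₀N/(n₀+N-1) = 33.1 → n = 34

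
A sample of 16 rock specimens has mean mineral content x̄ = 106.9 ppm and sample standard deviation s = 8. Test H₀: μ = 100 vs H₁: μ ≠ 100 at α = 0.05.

t = (x̄ - μ₀)/(s/√n) = (106.9 - 100)/(8/√16) = 3.45. df = 15, critical t = ±2.131. Reject H₀.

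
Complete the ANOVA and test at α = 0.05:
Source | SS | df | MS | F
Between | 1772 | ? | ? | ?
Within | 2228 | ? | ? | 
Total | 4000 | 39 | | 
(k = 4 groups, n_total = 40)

df_between = 3, df_within = 36. MS_between = 590.67, MS_within = 61.89. F = 9.544, F_crit ≈ 2.866. Reject H₀.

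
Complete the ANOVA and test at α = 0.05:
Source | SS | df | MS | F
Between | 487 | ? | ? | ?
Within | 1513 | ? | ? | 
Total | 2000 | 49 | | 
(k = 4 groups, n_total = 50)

df_between = 3, df_within = 46. MS_between = 162.33, MS_within = 32.89. F = 4.935, F_crit ≈ 2.807. Reject H₀.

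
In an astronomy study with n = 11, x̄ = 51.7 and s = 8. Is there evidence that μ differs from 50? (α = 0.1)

t = (x̄ - μ₀)/(s/√n) = (51.7 - 50)/(8/√11) = 0.705. df = 10, critical t = ±1.812. Fail to reject H₀.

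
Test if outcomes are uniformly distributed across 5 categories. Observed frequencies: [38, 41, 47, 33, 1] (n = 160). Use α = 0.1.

Expected = 32 each. χ² = Σ(O-E)²/E = 40.75. df = 4, critical value = 7.779. Reject H₀.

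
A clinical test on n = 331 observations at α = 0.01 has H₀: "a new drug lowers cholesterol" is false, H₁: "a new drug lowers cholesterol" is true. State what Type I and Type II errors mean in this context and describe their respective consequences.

Type I (false positive): concluding that a new drug lowers cholesterol when it is not — approving an ineffective drug — patients take a useless medication and may skip effective alternatives. Type II (false negative): failing to conclude that a new drug lowers cholesterol when it is — shelving an effective drug — patients miss out on a treatment that would have helped. Which is costlier depends on domain priorities and is a judgement call rather than a statistical fact.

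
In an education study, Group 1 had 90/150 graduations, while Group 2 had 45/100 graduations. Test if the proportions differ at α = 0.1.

p̂₁ = 0.6, p̂₂ = 0.45, pooled p̂ = 0.54. z = 2.331. Critical: ±1.645. Reject H₀.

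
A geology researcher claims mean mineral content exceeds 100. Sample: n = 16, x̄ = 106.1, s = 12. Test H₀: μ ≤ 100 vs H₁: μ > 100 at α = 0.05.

t = (106.1 - 100)/(12/√16) = 2.033, df = 15. Critical t = 1.753. Reject H₀.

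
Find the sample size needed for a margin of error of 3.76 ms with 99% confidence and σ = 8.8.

n = (z*σ/E)² = (2.576×8.8/3.76)² = 36.3 → n = 37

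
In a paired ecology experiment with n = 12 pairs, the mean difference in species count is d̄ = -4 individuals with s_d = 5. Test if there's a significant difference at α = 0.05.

t = d̄/(s_d/√n) = -4/(5/√12) = -2.771. df = 11, critical t = ±2.201. Reject H₀.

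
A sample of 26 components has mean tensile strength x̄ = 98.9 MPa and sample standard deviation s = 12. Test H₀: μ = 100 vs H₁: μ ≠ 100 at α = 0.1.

t = (x̄ - μ₀)/(s/√n) = (98.9 - 100)/(12/√26) = -0.467. df = 25, critical t = ±1.708. Fail to reject H₀.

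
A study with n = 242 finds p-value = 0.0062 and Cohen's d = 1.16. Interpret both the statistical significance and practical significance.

Statistically significant (p = 0.0062 < 0.05). Cohen's d = 1.16 indicates a large effect size. Both statistical and practical significance should be considered.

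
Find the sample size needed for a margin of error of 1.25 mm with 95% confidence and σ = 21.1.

n = (z*σ/E)² = (1.96×21.1/1.25)² = 1094.6 → n = 1095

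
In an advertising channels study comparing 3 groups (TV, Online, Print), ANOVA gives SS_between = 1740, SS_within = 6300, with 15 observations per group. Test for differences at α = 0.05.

df_between = 2, df_within = 42. F = MS_between/MS_within = 870.0/150.0 = 5.8. F_crit ≈ 3.22. Reject H₀. At least one mean differs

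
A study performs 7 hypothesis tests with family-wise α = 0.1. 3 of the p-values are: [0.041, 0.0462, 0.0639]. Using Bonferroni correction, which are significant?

Bonferroni α = 0.1/7 = 0.01429. None of the given p-values are significant.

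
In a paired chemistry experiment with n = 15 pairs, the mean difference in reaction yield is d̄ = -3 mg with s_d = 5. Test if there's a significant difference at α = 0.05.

t = d̄/(s_d/√n) = -3/(5/√15) = -2.324. df = 14, critical t = ±2.145. Reject H₀.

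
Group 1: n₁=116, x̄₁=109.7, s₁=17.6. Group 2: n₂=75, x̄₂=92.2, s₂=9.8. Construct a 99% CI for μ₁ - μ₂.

Difference = 17.5. SE = √(17.6²/116 + 9.8²/75) = 1.988. CI = (12.38, 22.62)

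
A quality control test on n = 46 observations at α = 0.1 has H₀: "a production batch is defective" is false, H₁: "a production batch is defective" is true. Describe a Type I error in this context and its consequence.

Type I error: rejecting H₀ when it is true — concluding that a production batch is defective when in fact it is not. Consequence: scrapping a good batch — wasted material and cost for no reason.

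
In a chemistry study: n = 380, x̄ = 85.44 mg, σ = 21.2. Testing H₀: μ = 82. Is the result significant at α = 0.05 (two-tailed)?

z = (85.44 - 82)/(21.2/√380) = 3.163. Since |z| > 1.96, significant at α = 0.05.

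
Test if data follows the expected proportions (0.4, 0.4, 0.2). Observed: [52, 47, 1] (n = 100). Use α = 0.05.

Expected: [40.0, 40.0, 20.0]. χ² = 22.875. df = 2, critical = 5.991. Reject H₀.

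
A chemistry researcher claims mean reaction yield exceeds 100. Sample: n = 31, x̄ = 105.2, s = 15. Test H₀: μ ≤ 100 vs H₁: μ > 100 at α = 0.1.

t = (105.2 - 100)/(15/√31) = 1.93, df = 30. Critical t = 1.31. Reject H₀.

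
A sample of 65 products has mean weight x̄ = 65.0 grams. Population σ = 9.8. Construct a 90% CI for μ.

CI = x̄ ± z*(σ/√n) = 65.0 ± 1.645(9.8/√65) = 65.0 ± 2.0 = (63.0, 67.0)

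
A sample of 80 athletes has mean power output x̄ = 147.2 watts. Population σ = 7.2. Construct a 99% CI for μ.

CI = x̄ ± z*(σ/√n) = 147.2 ± 2.576(7.2/√80) = 147.2 ± 2.07 = (145.13, 149.27)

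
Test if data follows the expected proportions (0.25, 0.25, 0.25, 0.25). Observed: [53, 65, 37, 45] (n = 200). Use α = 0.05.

Expected: [50.0, 50.0, 50.0, 50.0]. χ² = 8.56. df = 3, critical = 7.815. Reject H₀.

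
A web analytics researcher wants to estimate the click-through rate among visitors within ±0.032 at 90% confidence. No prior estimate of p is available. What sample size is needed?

Conservative approach: use p = 0.5 (maximizes p(1-p) = 0.25). n = z²(0.25)/E² = 1.645²×0.25/0.032² = 660.7 → n = 661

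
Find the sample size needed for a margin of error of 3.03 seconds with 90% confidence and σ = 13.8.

n = (z*σ/E)² = (1.645×13.8/3.03)² = 56.1 → n = 57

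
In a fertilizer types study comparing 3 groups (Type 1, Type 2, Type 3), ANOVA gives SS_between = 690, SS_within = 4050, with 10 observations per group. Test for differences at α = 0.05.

df_between = 2, df_within = 27. F = MS_between/MS_within = 345.0/150.0 = 2.3. F_crit ≈ 3.354. Fail to reject H₀.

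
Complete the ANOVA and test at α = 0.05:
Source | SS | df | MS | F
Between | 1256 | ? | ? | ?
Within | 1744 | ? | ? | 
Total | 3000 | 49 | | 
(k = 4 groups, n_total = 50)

df_between = 3, df_within = 46. MS_between = 418.67, MS_within = 37.91. F = 11.043, F_crit ≈ 2.807. Reject H₀.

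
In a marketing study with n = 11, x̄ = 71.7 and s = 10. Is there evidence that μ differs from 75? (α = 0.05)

t = (x̄ - μ₀)/(s/√n) = (71.7 - 75)/(10/√11) = -1.094. df = 10, critical t = ±2.228. Fail to reject H₀.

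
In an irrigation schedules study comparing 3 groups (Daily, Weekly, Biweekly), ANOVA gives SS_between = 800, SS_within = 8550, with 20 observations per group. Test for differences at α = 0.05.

df_between = 2, df_within = 57. F = MS_between/MS_within = 400.0/150.0 = 2.667. F_crit ≈ 3.159. Fail to reject H₀.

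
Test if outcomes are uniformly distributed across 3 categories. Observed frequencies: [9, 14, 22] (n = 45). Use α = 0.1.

Expected = 15 each. χ² = Σ(O-E)²/E = 5.733. df = 2, critical value = 4.605. Reject H₀.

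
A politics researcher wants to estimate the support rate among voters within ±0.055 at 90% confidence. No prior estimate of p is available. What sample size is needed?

Conservative approach: use p = 0.5 (maximizes p(1-p) = 0.25). n = z²(0.25)/E² = 1.645²×0.25/0.055² = 223.6 → n = 224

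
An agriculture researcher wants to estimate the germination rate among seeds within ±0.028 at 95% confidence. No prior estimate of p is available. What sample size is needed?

Conservative approach: use p = 0.5 (maximizes p(1-p) = 0.25). n = z²(0.25)/E² = 1.96²×0.25/0.028² = 1225.0 → n = 1225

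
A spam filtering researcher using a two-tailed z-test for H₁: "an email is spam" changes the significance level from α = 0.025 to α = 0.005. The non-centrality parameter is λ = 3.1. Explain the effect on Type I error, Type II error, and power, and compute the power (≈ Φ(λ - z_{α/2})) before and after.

Decreasing α from 0.025 to 0.005:
• Type I error rate decreases (α is the Type I rate by definition).
• Critical value moves from z_{α/2} = 2.241 to 2.807, so power = Φ(λ - z_{α/2}) goes from Φ(3.1 - 2.241) = 0.805 to Φ(3.1 - 2.807) = 0.615.
• Type II error rate β = 1 - power therefore increases (0.195 → 0.385).
Appropriate when false positives are costly — here, a legitimate email is sent to the spam folder and the user misses it.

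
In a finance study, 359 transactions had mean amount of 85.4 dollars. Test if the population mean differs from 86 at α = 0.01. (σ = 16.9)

z = (x̄ - μ₀)/(σ/√n) = (85.4 - 86)/(16.9/√359) = -0.673. Critical value: ±2.576. Since |-0.673| ≤ 2.576, Fail to reject H₀.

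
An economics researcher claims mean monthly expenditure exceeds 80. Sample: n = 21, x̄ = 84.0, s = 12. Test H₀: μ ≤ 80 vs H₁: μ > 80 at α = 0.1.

t = (84.0 - 80)/(12/√21) = 1.528, df = 20. Critical t = 1.325. Reject H₀.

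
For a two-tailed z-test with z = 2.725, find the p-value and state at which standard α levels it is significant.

p = 2·P(Z > |2.725|) = 2·(1 - Φ(2.725)) ≈ 0.0064. Significant at α = 0.1; Significant at α = 0.05; Significant at α = 0.01.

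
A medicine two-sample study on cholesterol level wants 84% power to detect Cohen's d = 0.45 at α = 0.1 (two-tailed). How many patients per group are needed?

z_{α/2} = 1.645, z_β = Φ⁻¹(0.84) = 0.994. For small effect (d = 0.45): n per group = 2(z_{α/2} + z_β)²/d² = 2(1.645 + 0.994)²/0.45² = 68.8 → 69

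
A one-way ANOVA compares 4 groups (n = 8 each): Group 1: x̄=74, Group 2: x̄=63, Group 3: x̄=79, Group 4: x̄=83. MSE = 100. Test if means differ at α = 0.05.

Grand mean = 74.75. SS_between = 1798.0, MS_between = 599.33. F = 5.993, F_crit ≈ 2.947. Reject H₀.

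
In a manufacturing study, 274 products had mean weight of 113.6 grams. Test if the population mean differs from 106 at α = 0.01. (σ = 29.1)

z = (x̄ - μ₀)/(σ/√n) = (113.6 - 106)/(29.1/√274) = 4.323. Critical value: ±2.576. Since |4.323| > 2.576, Reject H₀.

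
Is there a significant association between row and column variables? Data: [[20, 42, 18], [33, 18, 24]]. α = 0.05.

χ² = 13.499. df = 2, critical = 5.991. Reject H₀. Variables are dependent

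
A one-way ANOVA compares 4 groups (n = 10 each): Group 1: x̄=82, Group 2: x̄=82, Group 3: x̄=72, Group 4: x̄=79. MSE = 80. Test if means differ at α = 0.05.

Grand mean = 78.75. SS_between = 667.5, MS_between = 222.5. F = 2.781, F_crit ≈ 2.866. Fail to reject H₀.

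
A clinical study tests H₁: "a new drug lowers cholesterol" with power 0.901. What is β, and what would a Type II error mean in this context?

β = 1 - power = 1 - 0.901 = 0.099. A Type II error is failing to reject H₀ when H₀ is false (false negative) — here, failing to conclude that a new drug lowers cholesterol when in fact it is true. Consequence: shelving an effective drug — patients miss out on a treatment that would have helped.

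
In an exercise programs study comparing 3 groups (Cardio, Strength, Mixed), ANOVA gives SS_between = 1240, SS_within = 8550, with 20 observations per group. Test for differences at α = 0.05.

df_between = 2, df_within = 57. F = MS_between/MS_within = 620.0/150.0 = 4.133. F_crit ≈ 3.159. Reject H₀. At least one mean differs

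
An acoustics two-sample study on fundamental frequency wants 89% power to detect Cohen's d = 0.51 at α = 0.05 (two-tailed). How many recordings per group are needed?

z_{α/2} = 1.96, z_β = Φ⁻¹(0.89) = 1.227. For medium effect (d = 0.51): n per group = 2(z_{α/2} + z_β)²/d² = 2(1.96 + 1.227)²/0.51² = 78.1 → 79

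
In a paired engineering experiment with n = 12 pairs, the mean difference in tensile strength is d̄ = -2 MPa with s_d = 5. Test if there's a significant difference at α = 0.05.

t = d̄/(s_d/√n) = -2/(5/√12) = -1.386. df = 11, critical t = ±2.201. Fail to reject H₀.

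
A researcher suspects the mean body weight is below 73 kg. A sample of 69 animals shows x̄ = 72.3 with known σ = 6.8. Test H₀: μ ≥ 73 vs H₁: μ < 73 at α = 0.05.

z = -0.855. Critical value: -1.645. Fail to reject H₀.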